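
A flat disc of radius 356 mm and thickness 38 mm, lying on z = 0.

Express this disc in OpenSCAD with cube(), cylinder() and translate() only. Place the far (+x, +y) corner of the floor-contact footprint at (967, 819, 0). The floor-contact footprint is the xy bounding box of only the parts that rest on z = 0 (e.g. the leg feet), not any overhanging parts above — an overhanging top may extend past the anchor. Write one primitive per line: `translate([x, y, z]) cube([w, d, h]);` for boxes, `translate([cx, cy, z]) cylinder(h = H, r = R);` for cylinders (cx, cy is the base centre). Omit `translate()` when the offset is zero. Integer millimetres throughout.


translate([611, 463, 0]) cylinder(h = 38, r = 356);


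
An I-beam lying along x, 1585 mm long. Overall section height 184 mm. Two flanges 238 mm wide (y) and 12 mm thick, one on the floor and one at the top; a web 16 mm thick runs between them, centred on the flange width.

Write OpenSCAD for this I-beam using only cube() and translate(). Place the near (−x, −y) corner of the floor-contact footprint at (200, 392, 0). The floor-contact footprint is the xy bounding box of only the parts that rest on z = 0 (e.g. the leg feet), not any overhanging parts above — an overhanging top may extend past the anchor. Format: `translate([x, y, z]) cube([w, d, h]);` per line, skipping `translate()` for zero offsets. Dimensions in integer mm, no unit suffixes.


translate([200, 392, 0]) cube([1585, 238, 12]);
translate([200, 503, 12]) cube([1585, 16, 160]);
translate([200, 392, 172]) cube([1585, 238, 12]);


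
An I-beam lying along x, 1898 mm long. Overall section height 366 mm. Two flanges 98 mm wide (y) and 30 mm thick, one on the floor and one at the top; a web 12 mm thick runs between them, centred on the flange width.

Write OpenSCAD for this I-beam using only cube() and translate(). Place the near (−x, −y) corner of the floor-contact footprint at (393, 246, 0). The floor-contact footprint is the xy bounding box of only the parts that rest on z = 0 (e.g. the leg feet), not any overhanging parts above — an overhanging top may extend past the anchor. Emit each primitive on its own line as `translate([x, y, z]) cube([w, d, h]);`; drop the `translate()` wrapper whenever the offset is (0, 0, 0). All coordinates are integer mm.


translate([393, 246, 0]) cube([1898, 98, 30]);
translate([393, 289, 30]) cube([1898, 12, 306]);
translate([393, 246, 336]) cube([1898, 98, 30]);


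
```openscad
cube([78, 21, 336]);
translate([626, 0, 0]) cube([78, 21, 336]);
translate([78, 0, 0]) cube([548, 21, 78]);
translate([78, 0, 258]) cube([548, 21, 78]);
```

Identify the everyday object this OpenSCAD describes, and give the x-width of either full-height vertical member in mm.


A picture frame. The border width is 78 mm.

Four thin pieces enclosing a rectangular opening — a picture frame. The two full-height stiles are 336 mm tall; the top rail sits at z = 258 and is 78 mm tall, so the border above the opening is 336 − 258 = 78 mm, matching the stile x-width.


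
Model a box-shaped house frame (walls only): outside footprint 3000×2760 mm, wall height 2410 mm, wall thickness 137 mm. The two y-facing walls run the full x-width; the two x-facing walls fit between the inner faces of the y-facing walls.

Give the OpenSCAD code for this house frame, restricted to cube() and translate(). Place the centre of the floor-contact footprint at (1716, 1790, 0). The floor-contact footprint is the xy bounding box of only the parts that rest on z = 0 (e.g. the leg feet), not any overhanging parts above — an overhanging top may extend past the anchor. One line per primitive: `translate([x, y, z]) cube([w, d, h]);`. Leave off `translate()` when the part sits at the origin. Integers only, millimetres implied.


translate([216, 410, 0]) cube([3000, 137, 2410]);
translate([216, 3033, 0]) cube([3000, 137, 2410]);
translate([216, 547, 0]) cube([137, 2486, 2410]);
translate([3079, 547, 0]) cube([137, 2486, 2410]);


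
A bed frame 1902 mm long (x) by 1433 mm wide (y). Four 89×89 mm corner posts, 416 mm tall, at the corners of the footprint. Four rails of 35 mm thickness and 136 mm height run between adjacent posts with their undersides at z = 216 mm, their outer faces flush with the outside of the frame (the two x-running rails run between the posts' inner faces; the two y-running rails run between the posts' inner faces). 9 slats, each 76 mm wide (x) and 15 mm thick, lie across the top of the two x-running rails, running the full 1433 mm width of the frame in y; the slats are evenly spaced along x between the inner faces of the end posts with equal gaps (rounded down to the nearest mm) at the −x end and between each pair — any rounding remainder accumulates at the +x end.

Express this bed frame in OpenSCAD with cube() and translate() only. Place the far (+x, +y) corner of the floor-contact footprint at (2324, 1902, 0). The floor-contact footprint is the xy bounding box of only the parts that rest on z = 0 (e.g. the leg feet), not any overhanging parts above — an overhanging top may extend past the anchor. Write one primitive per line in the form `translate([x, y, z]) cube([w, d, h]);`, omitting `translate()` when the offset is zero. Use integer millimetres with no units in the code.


// slat z = rail_z + rail_h = 216 + 136 = 352
// slat gap = ⌊(1724 − 9·76) / 10⌋ = 104
translate([422, 469, 0]) cube([89, 89, 416]);
translate([422, 1813, 0]) cube([89, 89, 416]);
translate([2235, 469, 0]) cube([89, 89, 416]);
translate([2235, 1813, 0]) cube([89, 89, 416]);
translate([511, 469, 216]) cube([1724, 35, 136]);
translate([511, 1867, 216]) cube([1724, 35, 136]);
translate([422, 558, 216]) cube([35, 1255, 136]);
translate([2289, 558, 216]) cube([35, 1255, 136]);
translate([615, 469, 352]) cube([76, 1433, 15]);
translate([795, 469, 352]) cube([76, 1433, 15]);
translate([975, 469, 352]) cube([76, 1433, 15]);
translate([1155, 469, 352]) cube([76, 1433, 15]);
translate([1335, 469, 352]) cube([76, 1433, 15]);
translate([1515, 469, 352]) cube([76, 1433, 15]);
translate([1695, 469, 352]) cube([76, 1433, 15]);
translate([1875, 469, 352]) cube([76, 1433, 15]);
translate([2055, 469, 352]) cube([76, 1433, 15]);


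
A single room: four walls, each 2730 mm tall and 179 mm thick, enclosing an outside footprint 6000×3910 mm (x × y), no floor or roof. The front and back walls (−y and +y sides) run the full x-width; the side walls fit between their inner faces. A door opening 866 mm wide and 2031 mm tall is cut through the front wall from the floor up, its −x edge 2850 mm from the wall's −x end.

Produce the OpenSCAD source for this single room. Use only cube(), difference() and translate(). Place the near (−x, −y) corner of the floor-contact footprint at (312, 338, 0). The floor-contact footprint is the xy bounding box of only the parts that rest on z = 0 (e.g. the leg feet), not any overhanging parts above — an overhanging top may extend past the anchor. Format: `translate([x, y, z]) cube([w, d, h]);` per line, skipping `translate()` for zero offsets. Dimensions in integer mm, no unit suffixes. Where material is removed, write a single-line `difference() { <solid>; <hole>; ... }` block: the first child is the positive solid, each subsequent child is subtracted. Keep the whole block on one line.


difference() { translate([312, 338, 0]) cube([6000, 179, 2730]); translate([3162, 338, 0]) cube([866, 179, 2031]); }
translate([312, 4069, 0]) cube([6000, 179, 2730]);
translate([312, 517, 0]) cube([179, 3552, 2730]);
translate([6133, 517, 0]) cube([179, 3552, 2730]);


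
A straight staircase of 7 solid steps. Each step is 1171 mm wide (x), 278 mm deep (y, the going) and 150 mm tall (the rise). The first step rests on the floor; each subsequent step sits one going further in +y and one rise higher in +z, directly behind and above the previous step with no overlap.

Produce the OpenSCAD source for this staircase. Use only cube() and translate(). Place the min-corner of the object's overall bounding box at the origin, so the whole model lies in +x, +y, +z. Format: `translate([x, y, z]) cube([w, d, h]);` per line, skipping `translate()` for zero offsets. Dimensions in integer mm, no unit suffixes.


cube([1171, 278, 150]);
translate([0, 278, 150]) cube([1171, 278, 150]);
translate([0, 556, 300]) cube([1171, 278, 150]);
translate([0, 834, 450]) cube([1171, 278, 150]);
translate([0, 1112, 600]) cube([1171, 278, 150]);
translate([0, 1390, 750]) cube([1171, 278, 150]);
translate([0, 1668, 900]) cube([1171, 278, 150]);


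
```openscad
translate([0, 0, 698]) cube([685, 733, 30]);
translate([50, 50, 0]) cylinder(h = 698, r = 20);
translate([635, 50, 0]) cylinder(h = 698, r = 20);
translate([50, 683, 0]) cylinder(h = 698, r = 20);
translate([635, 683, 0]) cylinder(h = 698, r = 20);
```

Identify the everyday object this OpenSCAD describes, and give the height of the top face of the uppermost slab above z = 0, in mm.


A table. The table height is 728 mm.

A 685×733×30 slab sits at z = 698 on four Ø40 mm round legs — a table. The top surface is at 698 + 30 = 728 mm.


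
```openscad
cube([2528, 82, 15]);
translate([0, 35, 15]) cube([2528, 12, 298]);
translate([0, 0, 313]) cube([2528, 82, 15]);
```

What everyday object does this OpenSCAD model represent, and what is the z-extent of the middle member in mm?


An I-beam. The web height is 298 mm.

Two wide flanges with a thin centred web — an I-beam. Overall 328 mm minus two 15 mm flanges gives a web of 328 − 2·15 = 298 mm.


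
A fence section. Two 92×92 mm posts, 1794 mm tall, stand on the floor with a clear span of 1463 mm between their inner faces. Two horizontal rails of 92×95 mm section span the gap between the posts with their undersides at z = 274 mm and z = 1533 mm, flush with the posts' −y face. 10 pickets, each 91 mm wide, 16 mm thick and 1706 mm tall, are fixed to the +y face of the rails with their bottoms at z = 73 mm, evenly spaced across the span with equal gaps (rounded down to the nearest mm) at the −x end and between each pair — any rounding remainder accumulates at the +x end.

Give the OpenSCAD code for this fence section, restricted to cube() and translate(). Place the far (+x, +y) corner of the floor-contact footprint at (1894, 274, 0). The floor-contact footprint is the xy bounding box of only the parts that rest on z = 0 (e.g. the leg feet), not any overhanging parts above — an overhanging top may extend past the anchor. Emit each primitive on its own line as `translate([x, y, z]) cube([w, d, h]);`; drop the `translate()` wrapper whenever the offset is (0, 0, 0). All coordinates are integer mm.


translate([247, 182, 0]) cube([92, 92, 1794]);
translate([1802, 182, 0]) cube([92, 92, 1794]);
translate([339, 182, 274]) cube([1463, 92, 95]);
translate([339, 182, 1533]) cube([1463, 92, 95]);
translate([389, 274, 73]) cube([91, 16, 1706]);
translate([530, 274, 73]) cube([91, 16, 1706]);
translate([671, 274, 73]) cube([91, 16, 1706]);
translate([812, 274, 73]) cube([91, 16, 1706]);
translate([953, 274, 73]) cube([91, 16, 1706]);
translate([1094, 274, 73]) cube([91, 16, 1706]);
translate([1235, 274, 73]) cube([91, 16, 1706]);
translate([1376, 274, 73]) cube([91, 16, 1706]);
translate([1517, 274, 73]) cube([91, 16, 1706]);
translate([1658, 274, 73]) cube([91, 16, 1706]);


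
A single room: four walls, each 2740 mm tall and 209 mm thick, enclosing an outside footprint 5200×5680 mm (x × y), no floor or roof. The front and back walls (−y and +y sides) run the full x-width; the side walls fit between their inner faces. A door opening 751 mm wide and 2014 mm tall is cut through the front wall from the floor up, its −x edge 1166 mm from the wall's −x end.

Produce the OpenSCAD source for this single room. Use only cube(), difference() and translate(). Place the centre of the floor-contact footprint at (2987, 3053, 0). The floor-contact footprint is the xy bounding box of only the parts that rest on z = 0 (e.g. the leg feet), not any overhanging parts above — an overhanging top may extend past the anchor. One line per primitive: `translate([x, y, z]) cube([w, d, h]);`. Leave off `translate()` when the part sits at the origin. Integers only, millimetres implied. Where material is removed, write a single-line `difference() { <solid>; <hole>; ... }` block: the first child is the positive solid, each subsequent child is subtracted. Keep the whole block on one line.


difference() { translate([387, 213, 0]) cube([5200, 209, 2740]); translate([1553, 213, 0]) cube([751, 209, 2014]); }
translate([387, 5684, 0]) cube([5200, 209, 2740]);
translate([387, 422, 0]) cube([209, 5262, 2740]);
translate([5378, 422, 0]) cube([209, 5262, 2740]);


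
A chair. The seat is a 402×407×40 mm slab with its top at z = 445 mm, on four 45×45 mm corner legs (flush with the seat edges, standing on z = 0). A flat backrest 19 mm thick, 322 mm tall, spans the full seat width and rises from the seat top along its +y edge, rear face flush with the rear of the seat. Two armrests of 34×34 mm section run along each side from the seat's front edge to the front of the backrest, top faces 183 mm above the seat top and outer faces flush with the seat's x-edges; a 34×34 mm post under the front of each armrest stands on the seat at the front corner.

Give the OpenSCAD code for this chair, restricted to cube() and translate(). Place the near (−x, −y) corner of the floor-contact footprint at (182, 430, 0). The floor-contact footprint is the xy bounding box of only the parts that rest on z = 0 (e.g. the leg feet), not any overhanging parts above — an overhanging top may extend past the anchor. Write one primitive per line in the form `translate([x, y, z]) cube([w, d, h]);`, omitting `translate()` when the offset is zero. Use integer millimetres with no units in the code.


// leg_h = 445 - 40 = 405
// arm post h = 183 - 34 = 149
translate([182, 430, 405]) cube([402, 407, 40]);
translate([182, 430, 0]) cube([45, 45, 405]);
translate([539, 430, 0]) cube([45, 45, 405]);
translate([182, 792, 0]) cube([45, 45, 405]);
translate([539, 792, 0]) cube([45, 45, 405]);
translate([182, 818, 445]) cube([402, 19, 322]);
translate([182, 430, 594]) cube([34, 388, 34]);
translate([550, 430, 594]) cube([34, 388, 34]);
translate([182, 430, 445]) cube([34, 34, 149]);
translate([550, 430, 445]) cube([34, 34, 149]);


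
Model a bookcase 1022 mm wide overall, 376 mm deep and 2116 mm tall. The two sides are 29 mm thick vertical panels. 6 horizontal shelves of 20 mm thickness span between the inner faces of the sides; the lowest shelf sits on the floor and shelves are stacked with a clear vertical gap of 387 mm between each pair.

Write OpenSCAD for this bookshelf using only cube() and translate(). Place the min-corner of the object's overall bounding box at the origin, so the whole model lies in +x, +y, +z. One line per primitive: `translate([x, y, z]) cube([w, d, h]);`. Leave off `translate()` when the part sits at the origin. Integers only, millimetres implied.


cube([29, 376, 2116]);
translate([993, 0, 0]) cube([29, 376, 2116]);
translate([29, 0, 0]) cube([964, 376, 20]);
translate([29, 0, 407]) cube([964, 376, 20]);
translate([29, 0, 814]) cube([964, 376, 20]);
translate([29, 0, 1221]) cube([964, 376, 20]);
translate([29, 0, 1628]) cube([964, 376, 20]);
translate([29, 0, 2035]) cube([964, 376, 20]);


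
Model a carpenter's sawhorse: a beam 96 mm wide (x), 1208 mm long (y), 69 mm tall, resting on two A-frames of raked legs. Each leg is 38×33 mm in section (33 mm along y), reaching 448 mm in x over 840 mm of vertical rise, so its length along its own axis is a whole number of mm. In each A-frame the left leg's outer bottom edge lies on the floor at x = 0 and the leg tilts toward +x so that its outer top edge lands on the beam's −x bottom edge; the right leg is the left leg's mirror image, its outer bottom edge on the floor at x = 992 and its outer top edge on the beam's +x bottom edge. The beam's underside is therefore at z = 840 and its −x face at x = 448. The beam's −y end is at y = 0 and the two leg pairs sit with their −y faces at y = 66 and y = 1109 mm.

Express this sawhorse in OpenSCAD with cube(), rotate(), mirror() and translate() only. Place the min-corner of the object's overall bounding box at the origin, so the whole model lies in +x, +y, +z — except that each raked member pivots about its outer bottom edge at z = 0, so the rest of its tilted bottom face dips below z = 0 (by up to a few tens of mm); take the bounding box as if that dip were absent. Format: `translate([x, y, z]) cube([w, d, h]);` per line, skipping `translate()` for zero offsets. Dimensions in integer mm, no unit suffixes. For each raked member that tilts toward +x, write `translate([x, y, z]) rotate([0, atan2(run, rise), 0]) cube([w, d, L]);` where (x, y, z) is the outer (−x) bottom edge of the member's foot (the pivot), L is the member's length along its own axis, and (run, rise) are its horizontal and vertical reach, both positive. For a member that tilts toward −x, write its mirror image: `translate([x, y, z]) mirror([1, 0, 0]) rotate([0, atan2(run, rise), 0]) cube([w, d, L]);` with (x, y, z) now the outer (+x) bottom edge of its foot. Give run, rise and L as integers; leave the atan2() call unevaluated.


translate([448, 0, 840]) cube([96, 1208, 69]);
translate([0, 66, 0]) rotate([0, atan2(448, 840), 0]) cube([38, 33, 952]);
translate([992, 66, 0]) mirror([1, 0, 0]) rotate([0, atan2(448, 840), 0]) cube([38, 33, 952]);
translate([0, 1109, 0]) rotate([0, atan2(448, 840), 0]) cube([38, 33, 952]);
translate([992, 1109, 0]) mirror([1, 0, 0]) rotate([0, atan2(448, 840), 0]) cube([38, 33, 952]);


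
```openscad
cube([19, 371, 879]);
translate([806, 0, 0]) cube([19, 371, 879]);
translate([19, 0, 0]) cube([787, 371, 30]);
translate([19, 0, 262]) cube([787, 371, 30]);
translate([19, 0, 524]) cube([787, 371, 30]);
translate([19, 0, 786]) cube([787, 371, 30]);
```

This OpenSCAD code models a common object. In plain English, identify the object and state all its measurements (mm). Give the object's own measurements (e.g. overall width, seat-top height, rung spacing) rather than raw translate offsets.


An open bookshelf. Two side panels, each 19 mm thick, 371 mm deep and 879 mm tall, stand 825 mm apart (outside-to-outside). Between them sit 4 shelves, each 30 mm thick and 371 mm deep, spanning the full gap between the sides. The bottom shelf rests on the floor (its underside at z = 0) and the clear gap between one shelf's top and the next shelf's underside is 232 mm.


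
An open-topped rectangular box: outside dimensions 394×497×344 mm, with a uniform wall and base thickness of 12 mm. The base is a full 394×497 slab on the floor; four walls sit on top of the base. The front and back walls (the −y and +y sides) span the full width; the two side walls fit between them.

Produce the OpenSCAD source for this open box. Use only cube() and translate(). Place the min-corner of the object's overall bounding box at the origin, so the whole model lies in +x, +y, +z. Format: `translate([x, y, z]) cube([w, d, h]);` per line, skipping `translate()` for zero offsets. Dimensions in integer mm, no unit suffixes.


cube([394, 497, 12]);
translate([0, 0, 12]) cube([394, 12, 332]);
translate([0, 485, 12]) cube([394, 12, 332]);
translate([0, 12, 12]) cube([12, 473, 332]);
translate([382, 12, 12]) cube([12, 473, 332]);


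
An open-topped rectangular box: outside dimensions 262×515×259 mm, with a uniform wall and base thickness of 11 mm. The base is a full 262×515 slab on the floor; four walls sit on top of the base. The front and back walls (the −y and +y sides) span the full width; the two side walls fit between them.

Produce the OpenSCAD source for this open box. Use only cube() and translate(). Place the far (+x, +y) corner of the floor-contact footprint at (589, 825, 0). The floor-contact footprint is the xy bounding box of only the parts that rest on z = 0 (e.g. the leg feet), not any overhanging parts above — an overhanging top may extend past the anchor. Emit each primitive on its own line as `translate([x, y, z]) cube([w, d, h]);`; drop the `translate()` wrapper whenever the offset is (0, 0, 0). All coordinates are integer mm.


translate([327, 310, 0]) cube([262, 515, 11]);
translate([327, 310, 11]) cube([262, 11, 248]);
translate([327, 814, 11]) cube([262, 11, 248]);
translate([327, 321, 11]) cube([11, 493, 248]);
translate([578, 321, 11]) cube([11, 493, 248]);


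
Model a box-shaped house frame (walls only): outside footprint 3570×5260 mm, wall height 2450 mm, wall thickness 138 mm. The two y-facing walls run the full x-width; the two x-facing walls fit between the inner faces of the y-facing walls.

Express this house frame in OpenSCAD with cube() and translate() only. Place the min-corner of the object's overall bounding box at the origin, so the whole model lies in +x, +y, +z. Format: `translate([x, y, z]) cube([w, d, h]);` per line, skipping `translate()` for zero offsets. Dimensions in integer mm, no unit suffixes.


cube([3570, 138, 2450]);
translate([0, 5122, 0]) cube([3570, 138, 2450]);
translate([0, 138, 0]) cube([138, 4984, 2450]);
translate([3432, 138, 0]) cube([138, 4984, 2450]);


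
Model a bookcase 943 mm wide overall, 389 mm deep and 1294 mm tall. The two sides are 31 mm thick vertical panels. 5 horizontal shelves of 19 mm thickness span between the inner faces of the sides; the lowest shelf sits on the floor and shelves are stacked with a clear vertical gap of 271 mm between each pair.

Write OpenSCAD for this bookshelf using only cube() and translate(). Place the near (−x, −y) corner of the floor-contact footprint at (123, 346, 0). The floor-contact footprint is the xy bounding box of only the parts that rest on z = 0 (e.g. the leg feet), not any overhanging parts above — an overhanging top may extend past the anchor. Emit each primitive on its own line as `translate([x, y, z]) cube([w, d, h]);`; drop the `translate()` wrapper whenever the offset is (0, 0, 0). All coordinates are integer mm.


translate([123, 346, 0]) cube([31, 389, 1294]);
translate([1035, 346, 0]) cube([31, 389, 1294]);
translate([154, 346, 0]) cube([881, 389, 19]);
translate([154, 346, 290]) cube([881, 389, 19]);
translate([154, 346, 580]) cube([881, 389, 19]);
translate([154, 346, 870]) cube([881, 389, 19]);
translate([154, 346, 1160]) cube([881, 389, 19]);


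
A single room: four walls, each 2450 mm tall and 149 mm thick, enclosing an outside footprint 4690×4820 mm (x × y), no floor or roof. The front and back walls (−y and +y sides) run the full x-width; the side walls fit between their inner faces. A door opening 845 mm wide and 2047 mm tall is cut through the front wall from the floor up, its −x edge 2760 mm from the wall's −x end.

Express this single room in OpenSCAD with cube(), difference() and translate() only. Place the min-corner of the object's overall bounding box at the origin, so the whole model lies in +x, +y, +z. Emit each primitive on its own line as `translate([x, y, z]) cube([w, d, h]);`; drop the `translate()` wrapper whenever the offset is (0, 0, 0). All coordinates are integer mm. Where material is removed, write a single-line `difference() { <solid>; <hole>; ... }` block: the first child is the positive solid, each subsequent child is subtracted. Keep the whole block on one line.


difference() { cube([4690, 149, 2450]); translate([2760, 0, 0]) cube([845, 149, 2047]); }
translate([0, 4671, 0]) cube([4690, 149, 2450]);
translate([0, 149, 0]) cube([149, 4522, 2450]);
translate([4541, 149, 0]) cube([149, 4522, 2450]);


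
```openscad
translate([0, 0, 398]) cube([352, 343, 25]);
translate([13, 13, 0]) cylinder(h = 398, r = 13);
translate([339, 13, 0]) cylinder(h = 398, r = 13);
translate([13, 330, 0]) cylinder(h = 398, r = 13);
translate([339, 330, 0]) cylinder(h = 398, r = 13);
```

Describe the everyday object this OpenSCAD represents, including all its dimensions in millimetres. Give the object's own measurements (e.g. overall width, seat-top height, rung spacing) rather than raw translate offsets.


A four-legged stool. The seat is a 352×343×25 mm slab whose top surface is at z = 423 mm; four round legs, each 26 mm in diameter, run from the floor (z = 0) to the underside of the seat, each leg's axis is inset half a diameter from the nearest pair of seat edges (so the leg's bounding box is flush with the corner).


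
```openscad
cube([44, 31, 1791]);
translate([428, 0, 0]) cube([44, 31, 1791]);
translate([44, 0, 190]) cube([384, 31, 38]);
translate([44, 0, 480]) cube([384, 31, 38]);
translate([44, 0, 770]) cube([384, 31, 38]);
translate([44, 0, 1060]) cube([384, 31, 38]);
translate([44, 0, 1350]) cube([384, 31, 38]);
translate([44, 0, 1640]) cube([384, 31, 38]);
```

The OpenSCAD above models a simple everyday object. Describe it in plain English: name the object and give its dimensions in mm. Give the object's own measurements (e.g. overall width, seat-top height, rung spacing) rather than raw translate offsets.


A straight ladder. Two 44×31 mm vertical rails, 1791 mm tall, stand 472 mm apart (outside-to-outside) with their front faces coplanar on the −y side. 6 rungs, each 31 mm deep and 38 mm tall, span between the inner faces of the rails, front faces flush with the rails. The lowest rung's underside is at z = 190 mm and rungs are spaced 290 mm apart (underside to underside).


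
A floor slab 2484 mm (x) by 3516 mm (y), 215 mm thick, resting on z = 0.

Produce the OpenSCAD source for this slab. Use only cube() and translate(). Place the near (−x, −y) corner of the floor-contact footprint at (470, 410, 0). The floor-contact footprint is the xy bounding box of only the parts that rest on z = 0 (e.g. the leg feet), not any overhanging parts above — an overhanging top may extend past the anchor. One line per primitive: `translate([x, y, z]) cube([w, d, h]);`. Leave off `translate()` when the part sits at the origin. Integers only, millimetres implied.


translate([470, 410, 0]) cube([2484, 3516, 215]);


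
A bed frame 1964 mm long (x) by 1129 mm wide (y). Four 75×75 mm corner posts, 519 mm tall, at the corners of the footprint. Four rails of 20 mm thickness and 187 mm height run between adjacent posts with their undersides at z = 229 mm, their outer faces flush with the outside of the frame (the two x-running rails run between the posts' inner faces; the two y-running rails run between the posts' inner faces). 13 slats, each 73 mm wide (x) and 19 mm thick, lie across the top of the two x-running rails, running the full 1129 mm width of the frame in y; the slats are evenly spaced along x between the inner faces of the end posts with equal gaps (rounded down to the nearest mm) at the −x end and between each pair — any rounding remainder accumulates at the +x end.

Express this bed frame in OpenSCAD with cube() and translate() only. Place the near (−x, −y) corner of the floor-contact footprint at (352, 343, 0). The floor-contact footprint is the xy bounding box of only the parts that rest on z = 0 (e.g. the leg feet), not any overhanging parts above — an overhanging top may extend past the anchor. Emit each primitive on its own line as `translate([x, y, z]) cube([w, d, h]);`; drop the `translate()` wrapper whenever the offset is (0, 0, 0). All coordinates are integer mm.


translate([352, 343, 0]) cube([75, 75, 519]);
translate([352, 1397, 0]) cube([75, 75, 519]);
translate([2241, 343, 0]) cube([75, 75, 519]);
translate([2241, 1397, 0]) cube([75, 75, 519]);
translate([427, 343, 229]) cube([1814, 20, 187]);
translate([427, 1452, 229]) cube([1814, 20, 187]);
translate([352, 418, 229]) cube([20, 979, 187]);
translate([2296, 418, 229]) cube([20, 979, 187]);
translate([488, 343, 416]) cube([73, 1129, 19]);
translate([622, 343, 416]) cube([73, 1129, 19]);
translate([756, 343, 416]) cube([73, 1129, 19]);
translate([890, 343, 416]) cube([73, 1129, 19]);
translate([1024, 343, 416]) cube([73, 1129, 19]);
translate([1158, 343, 416]) cube([73, 1129, 19]);
translate([1292, 343, 416]) cube([73, 1129, 19]);
translate([1426, 343, 416]) cube([73, 1129, 19]);
translate([1560, 343, 416]) cube([73, 1129, 19]);
translate([1694, 343, 416]) cube([73, 1129, 19]);
translate([1828, 343, 416]) cube([73, 1129, 19]);
translate([1962, 343, 416]) cube([73, 1129, 19]);
translate([2096, 343, 416]) cube([73, 1129, 19]);


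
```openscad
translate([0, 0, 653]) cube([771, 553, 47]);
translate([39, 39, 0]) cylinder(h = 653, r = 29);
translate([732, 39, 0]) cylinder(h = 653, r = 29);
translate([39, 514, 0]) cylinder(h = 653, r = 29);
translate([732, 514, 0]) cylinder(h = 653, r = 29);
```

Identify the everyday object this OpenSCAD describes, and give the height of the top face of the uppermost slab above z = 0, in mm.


A table. The table height is 700 mm.

A 771×553×47 slab sits at z = 653 on four Ø58 mm round legs — a table. The top surface is at 653 + 47 = 700 mm.


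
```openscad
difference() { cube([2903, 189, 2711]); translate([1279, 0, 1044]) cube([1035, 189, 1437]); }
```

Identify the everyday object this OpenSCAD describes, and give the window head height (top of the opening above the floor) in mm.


A wall with a window opening. The window head height is 2481 mm.

A wall with a rectangular opening subtracted — a window. Sill at z = 1044, opening 1437 mm tall, so the head is at 1044 + 1437 = 2481 mm.


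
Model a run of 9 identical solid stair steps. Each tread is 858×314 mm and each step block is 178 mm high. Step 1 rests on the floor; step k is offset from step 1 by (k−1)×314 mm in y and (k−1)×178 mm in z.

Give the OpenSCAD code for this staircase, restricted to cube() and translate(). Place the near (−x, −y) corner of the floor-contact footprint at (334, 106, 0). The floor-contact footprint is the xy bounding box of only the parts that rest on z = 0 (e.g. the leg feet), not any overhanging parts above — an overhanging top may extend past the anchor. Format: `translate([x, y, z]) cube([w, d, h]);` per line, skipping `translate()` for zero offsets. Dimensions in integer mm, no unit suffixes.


translate([334, 106, 0]) cube([858, 314, 178]);
translate([334, 420, 178]) cube([858, 314, 178]);
translate([334, 734, 356]) cube([858, 314, 178]);
translate([334, 1048, 534]) cube([858, 314, 178]);
translate([334, 1362, 712]) cube([858, 314, 178]);
translate([334, 1676, 890]) cube([858, 314, 178]);
translate([334, 1990, 1068]) cube([858, 314, 178]);
translate([334, 2304, 1246]) cube([858, 314, 178]);
translate([334, 2618, 1424]) cube([858, 314, 178]);


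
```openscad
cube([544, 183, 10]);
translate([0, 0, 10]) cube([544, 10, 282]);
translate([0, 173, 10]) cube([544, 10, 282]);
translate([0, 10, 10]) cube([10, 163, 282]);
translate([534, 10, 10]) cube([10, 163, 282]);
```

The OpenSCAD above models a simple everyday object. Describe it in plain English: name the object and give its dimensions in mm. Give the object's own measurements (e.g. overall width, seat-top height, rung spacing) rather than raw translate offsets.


An open-topped rectangular box: outside dimensions 544×183×292 mm, with a uniform wall and base thickness of 10 mm. The base is a full 544×183 slab on the floor; four walls sit on top of the base. The front and back walls (the −y and +y sides) span the full width; the two side walls fit between them.


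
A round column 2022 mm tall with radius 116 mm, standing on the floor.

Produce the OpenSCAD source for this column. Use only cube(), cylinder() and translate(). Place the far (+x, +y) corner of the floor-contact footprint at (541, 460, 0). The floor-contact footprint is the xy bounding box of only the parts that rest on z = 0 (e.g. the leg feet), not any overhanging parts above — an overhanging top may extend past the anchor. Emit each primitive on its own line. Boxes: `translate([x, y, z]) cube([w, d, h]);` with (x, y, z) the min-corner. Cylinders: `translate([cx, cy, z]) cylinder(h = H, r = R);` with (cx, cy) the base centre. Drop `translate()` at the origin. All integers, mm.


translate([425, 344, 0]) cylinder(h = 2022, r = 116);


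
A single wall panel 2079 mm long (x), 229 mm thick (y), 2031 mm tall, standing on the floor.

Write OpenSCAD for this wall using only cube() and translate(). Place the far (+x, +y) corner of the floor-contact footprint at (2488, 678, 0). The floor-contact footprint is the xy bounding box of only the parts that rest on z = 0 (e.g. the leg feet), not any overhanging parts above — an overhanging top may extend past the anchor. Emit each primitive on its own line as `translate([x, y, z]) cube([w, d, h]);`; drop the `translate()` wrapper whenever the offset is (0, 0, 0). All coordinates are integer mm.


translate([409, 449, 0]) cube([2079, 229, 2031]);


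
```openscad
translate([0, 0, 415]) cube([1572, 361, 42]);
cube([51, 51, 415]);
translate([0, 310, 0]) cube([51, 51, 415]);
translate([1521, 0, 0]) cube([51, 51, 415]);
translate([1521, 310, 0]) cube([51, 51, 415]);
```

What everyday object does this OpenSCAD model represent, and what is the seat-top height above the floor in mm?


A bench. The seat-top height is 457 mm.

A long slab on four corner posts — a bench. The slab sits at z = 415 with thickness 42, so the top is 415 + 42 = 457 mm.


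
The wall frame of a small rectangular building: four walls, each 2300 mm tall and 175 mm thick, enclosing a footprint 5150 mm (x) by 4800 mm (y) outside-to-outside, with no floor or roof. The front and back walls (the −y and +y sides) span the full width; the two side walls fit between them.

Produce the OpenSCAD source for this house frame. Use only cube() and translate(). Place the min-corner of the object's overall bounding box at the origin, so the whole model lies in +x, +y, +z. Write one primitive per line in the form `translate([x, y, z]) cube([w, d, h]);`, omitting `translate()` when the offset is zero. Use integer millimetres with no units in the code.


cube([5150, 175, 2300]);
translate([0, 4625, 0]) cube([5150, 175, 2300]);
translate([0, 175, 0]) cube([175, 4450, 2300]);
translate([4975, 175, 0]) cube([175, 4450, 2300]);


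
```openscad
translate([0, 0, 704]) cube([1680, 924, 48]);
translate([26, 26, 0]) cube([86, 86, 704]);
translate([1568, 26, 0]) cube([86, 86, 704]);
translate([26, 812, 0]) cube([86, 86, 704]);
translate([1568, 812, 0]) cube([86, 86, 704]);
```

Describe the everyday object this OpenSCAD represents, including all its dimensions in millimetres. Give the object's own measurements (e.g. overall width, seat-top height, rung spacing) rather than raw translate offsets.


A rectangular dining table. The top is 1680×924×48 mm with its upper surface at z = 752 mm. It stands on four 86×86 mm square legs, each inset 26 mm from the nearest pair of top edges, running from the floor to the underside of the top.


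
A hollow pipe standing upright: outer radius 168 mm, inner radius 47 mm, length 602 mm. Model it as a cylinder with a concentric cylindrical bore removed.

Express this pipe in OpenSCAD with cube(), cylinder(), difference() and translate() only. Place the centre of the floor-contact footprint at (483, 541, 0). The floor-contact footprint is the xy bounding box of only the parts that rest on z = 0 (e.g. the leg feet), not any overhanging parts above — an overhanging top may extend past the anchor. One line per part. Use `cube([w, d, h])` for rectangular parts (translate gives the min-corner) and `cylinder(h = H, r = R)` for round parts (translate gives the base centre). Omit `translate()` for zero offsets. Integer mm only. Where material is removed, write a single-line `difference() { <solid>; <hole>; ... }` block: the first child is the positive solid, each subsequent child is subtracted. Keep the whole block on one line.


difference() { translate([483, 541, 0]) cylinder(h = 602, r = 168); translate([483, 541, 0]) cylinder(h = 602, r = 47); }


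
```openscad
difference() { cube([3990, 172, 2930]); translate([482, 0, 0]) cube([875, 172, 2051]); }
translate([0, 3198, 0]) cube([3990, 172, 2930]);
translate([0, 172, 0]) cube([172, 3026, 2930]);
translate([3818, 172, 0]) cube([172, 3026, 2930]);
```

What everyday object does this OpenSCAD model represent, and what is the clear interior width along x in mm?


A single room. The interior width is 3646 mm.

Four walls enclosing a rectangle with a door in the front wall — a room. Outside width 3990 minus two 172 mm walls gives 3646 mm.


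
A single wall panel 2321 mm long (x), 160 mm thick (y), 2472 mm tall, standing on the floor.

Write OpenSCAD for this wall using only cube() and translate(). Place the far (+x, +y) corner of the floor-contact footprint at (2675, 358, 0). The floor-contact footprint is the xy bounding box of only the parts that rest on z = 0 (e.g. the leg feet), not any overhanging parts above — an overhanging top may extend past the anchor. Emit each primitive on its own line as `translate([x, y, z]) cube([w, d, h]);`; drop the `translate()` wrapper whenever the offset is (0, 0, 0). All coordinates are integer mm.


translate([354, 198, 0]) cube([2321, 160, 2472]);


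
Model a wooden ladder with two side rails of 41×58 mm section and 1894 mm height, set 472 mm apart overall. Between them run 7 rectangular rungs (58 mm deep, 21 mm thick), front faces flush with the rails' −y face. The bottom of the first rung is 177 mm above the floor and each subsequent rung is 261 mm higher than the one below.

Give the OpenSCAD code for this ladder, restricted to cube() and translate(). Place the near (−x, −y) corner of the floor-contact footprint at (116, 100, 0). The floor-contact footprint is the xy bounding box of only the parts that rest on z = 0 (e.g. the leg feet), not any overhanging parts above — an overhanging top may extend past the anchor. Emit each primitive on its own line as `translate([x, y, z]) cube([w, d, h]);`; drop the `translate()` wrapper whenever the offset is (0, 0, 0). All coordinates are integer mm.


translate([116, 100, 0]) cube([41, 58, 1894]);
translate([547, 100, 0]) cube([41, 58, 1894]);
translate([157, 100, 177]) cube([390, 58, 21]);
translate([157, 100, 438]) cube([390, 58, 21]);
translate([157, 100, 699]) cube([390, 58, 21]);
translate([157, 100, 960]) cube([390, 58, 21]);
translate([157, 100, 1221]) cube([390, 58, 21]);
translate([157, 100, 1482]) cube([390, 58, 21]);
translate([157, 100, 1743]) cube([390, 58, 21]);


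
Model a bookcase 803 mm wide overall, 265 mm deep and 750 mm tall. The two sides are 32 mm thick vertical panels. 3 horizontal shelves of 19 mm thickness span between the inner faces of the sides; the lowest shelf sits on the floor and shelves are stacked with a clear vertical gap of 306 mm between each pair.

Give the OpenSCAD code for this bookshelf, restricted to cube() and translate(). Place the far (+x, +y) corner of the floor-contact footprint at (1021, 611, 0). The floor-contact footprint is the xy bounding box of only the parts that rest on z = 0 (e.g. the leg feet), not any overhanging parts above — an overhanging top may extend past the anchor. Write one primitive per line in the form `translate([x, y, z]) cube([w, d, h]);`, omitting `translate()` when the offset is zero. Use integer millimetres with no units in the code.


translate([218, 346, 0]) cube([32, 265, 750]);
translate([989, 346, 0]) cube([32, 265, 750]);
translate([250, 346, 0]) cube([739, 265, 19]);
translate([250, 346, 325]) cube([739, 265, 19]);
translate([250, 346, 650]) cube([739, 265, 19]);


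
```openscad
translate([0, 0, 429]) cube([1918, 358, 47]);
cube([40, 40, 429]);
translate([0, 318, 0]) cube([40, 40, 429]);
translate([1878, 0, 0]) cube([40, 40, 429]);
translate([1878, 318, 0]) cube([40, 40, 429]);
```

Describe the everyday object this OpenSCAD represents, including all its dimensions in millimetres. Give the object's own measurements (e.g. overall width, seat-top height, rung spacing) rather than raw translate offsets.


A bench: a 1918×358 mm seat slab, 47 mm thick, top at z = 476 mm, on four 40×40 mm square legs flush with the seat corners and standing on z = 0.


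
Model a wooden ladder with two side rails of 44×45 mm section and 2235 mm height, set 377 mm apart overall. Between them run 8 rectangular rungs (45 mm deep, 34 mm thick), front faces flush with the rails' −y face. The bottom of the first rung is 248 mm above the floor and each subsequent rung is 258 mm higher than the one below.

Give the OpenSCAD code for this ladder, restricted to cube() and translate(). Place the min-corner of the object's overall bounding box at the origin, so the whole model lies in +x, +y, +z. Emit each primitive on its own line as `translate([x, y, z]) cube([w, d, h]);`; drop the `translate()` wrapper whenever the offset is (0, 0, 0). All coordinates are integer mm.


// rung span = 377 - 2*44 = 289
// rung[k] z = 248 + k*258
cube([44, 45, 2235]);
translate([333, 0, 0]) cube([44, 45, 2235]);
translate([44, 0, 248]) cube([289, 45, 34]);
translate([44, 0, 506]) cube([289, 45, 34]);
translate([44, 0, 764]) cube([289, 45, 34]);
translate([44, 0, 1022]) cube([289, 45, 34]);
translate([44, 0, 1280]) cube([289, 45, 34]);
translate([44, 0, 1538]) cube([289, 45, 34]);
translate([44, 0, 1796]) cube([289, 45, 34]);
translate([44, 0, 2054]) cube([289, 45, 34]);
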